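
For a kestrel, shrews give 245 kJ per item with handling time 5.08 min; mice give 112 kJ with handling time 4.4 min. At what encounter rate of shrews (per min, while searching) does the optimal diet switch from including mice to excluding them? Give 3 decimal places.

At the threshold, the rate on shrews alone equals the profitability of mice: λ·245/(1 + λ·5.08) = 112/4.4 = 25.45.
Rearranging, λ(245 − 25.45×5.08) = 25.45, so λ = 25.45/115.7 = 0.22 per min.

0.220 per min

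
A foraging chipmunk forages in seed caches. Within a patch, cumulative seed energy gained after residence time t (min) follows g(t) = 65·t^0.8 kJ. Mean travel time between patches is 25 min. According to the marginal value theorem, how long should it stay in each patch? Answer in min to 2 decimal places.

Optimal t* satisfies g'(t*) = g(t*)/(T + t*).
g'(t) = 0.8·65·t^-0.2. Setting 0.8·65·t^-0.2 = 65·t^0.8/(25+t) gives 0.8(25+t) = t, so 0.20·t = 0.8×25.
t* = 0.8×25/0.20 = 100 min.

100.00 min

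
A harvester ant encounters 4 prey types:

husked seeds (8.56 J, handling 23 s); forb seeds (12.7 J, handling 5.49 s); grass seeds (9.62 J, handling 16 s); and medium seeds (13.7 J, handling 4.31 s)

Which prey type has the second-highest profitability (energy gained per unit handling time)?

forb seeds

In descending order of E/h:
medium seeds: 13.7/4.31 = 3.18 J/s
forb seeds: 12.7/5.49 = 2.31 J/s
grass seeds: 9.62/16 = 0.601 J/s
husked seeds: 8.56/23 = 0.372 J/s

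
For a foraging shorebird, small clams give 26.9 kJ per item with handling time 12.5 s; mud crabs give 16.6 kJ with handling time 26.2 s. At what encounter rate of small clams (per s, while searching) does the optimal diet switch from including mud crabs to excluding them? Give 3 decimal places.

0.033 per s

At the threshold, the rate on small clams alone equals the profitability of mud crabs: λ·26.9/(1 + λ·12.5) = 16.6/26.2 = 0.6336.
Rearranging, λ(26.9 − 0.6336×12.5) = 0.6336, so λ = 0.6336/18.98 = 0.03338 per s.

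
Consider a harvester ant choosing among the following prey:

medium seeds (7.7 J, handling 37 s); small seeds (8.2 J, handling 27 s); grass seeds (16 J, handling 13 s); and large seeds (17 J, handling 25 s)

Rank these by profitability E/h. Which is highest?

In descending order of E/h:
grass seeds: 16/13 = 1.23 J/s
large seeds: 17/25 = 0.68 J/s
small seeds: 8.2/27 = 0.304 J/s
medium seeds: 7.7/37 = 0.208 J/s

grass seeds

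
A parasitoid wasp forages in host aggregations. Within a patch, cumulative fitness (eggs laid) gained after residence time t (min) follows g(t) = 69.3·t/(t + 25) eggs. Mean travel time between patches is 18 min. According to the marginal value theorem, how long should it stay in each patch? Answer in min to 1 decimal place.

By the marginal value theorem, leave when the instantaneous gain rate g'(t) equals the habitat-wide average g(t)/(T + t).
g'(t) = 69.3·25/(t + 25)². Setting 69.3·25/(t+25)² = 69.3t/[(t+25)(18+t)] gives 25(18+t) = t(t+25), so t² = 25×18 = 450.
t* = √450 = 21.21 min.

21.2 min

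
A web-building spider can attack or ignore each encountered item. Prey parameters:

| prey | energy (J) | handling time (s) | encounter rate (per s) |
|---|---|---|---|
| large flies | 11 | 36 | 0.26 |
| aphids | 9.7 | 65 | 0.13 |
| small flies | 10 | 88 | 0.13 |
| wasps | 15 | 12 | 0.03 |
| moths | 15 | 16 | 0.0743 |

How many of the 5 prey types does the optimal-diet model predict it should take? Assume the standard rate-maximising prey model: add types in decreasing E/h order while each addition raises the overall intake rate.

Rank by E/h (J/s): wasps 1.25, moths 0.938, large flies 0.306, aphids 0.149, small flies 0.114. Include each in turn until the next type's E/h falls below the running intake rate.
Rate on top 1: 0.3309. moths: 0.938 > 0.3309 → include.
Rate on top 2: 0.6138. large flies: 0.306 < 0.6138 → exclude; stop.
Optimal diet: wasps, moths — 2 of 5 types.

2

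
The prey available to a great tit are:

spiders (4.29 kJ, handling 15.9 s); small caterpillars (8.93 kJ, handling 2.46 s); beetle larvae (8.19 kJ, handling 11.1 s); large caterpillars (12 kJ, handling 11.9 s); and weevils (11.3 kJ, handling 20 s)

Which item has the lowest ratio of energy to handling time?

spiders

Profitability E/h (kJ/s): spiders = 4.29/15.9 = 0.27, small caterpillars = 8.93/2.46 = 3.63, beetle larvae = 8.19/11.1 = 0.738, large caterpillars = 12/11.9 = 1.01, weevils = 11.3/20 = 0.565.
Ranked: small caterpillars > large caterpillars > beetle larvae > weevils > spiders.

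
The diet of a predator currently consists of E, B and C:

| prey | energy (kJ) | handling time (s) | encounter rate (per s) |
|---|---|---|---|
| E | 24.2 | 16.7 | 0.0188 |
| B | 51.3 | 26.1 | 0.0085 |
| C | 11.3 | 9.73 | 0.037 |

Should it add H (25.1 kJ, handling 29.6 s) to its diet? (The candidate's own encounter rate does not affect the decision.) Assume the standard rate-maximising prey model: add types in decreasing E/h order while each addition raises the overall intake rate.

Yes

On E, B and C alone, R = ΣλE/(1+Σλh) = 1.309/1.896 = 0.6905 kJ/s.
Profitability of H: 25.1/29.6 = 0.848 kJ/s.
Since 0.848 > R, including H increases the long-run rate.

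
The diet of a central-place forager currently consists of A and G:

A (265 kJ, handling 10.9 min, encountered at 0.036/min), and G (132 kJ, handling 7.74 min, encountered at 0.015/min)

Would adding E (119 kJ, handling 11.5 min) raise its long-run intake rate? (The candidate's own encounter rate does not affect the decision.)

Current rate: (0.036×265 + 0.015×132)/(1 + 0.036×10.9 + 0.015×7.74) = 7.637 kJ/min.
Profitability of E: 119/11.5 = 10.35 kJ/min.
10.35 > 7.637, so adding E raises the average — include it.

Yes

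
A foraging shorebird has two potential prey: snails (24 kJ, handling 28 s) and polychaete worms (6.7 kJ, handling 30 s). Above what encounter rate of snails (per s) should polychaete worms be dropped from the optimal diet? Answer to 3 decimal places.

Drop polychaete worms once their profitability E₂/h₂ falls below the rate achievable on snails alone: E₂/h₂ = λE₁/(1 + λh₁).
Solve for λ: λE₁h₂ = E₂(1 + λh₁) → λ(E₁h₂ − E₂h₁) = E₂ → λ = E₂/(E₁h₂ − E₂h₁).
λ = 6.7/(24×30 − 6.7×28) = 6.7/532.4 = 0.01258 per s.

0.013 per s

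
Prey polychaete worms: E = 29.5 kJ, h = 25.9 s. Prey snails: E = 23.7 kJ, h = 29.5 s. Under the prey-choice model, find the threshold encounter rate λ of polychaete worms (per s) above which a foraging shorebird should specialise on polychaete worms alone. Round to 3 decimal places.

At the threshold, the rate on polychaete worms alone equals the profitability of snails: λ·29.5/(1 + λ·25.9) = 23.7/29.5 = 0.8034.
Rearranging, λ(29.5 − 0.8034×25.9) = 0.8034, so λ = 0.8034/8.692 = 0.09243 per s.

0.092 per s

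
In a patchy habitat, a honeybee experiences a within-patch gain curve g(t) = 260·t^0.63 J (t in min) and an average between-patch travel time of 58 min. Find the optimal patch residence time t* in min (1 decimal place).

98.8 min

Optimal t* satisfies g'(t*) = g(t*)/(T + t*).
g'(t) = 0.63·260·t^-0.37. Setting 0.63·260·t^-0.37 = 260·t^0.63/(58+t) gives 0.63(58+t) = t, so 0.37·t = 0.63×58.
t* = 0.63×58/0.37 = 98.76 min.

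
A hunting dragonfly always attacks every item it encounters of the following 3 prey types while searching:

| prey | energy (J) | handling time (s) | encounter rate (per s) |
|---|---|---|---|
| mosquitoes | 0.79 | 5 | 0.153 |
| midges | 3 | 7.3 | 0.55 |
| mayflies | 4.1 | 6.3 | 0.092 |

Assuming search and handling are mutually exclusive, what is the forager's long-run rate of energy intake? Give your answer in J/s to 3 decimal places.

0.338 J/s

Energy encountered per unit search time: 0.153×0.79 + 0.55×3 + 0.092×4.1 = 2.148 J/s.
Handling time per unit search time: 0.153×5 + 0.55×7.3 + 0.092×6.3 = 5.36.
Rate = 2.148/(1 + 5.36) = 0.3378 J/s.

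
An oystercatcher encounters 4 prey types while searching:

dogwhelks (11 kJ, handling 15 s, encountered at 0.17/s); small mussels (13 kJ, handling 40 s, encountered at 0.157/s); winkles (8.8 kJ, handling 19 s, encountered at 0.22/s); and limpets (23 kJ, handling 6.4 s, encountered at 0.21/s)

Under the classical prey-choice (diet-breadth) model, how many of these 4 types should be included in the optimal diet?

E/h in descending order: limpets 3.59, dogwhelks 0.733, winkles 0.463, small mussels 0.325 kJ/s. The optimal diet is the largest prefix of this list for which every included type satisfies E_i/h_i > R on the types above it.
Rate on top 1: 2.061. dogwhelks: 0.733 < 2.061 → exclude; stop.
Optimal diet: limpets — 1 of 4 types.

1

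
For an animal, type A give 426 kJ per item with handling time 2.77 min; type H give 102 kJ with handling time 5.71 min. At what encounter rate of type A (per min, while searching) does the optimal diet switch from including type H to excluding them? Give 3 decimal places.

0.047 per min

Drop type H once their profitability E₂/h₂ falls below the rate achievable on type A alone: E₂/h₂ = λE₁/(1 + λh₁).
Solve for λ: λE₁h₂ = E₂(1 + λh₁) → λ(E₁h₂ − E₂h₁) = E₂ → λ = E₂/(E₁h₂ − E₂h₁).
λ = 102/(426×5.71 − 102×2.77) = 102/2150 = 0.04744 per min.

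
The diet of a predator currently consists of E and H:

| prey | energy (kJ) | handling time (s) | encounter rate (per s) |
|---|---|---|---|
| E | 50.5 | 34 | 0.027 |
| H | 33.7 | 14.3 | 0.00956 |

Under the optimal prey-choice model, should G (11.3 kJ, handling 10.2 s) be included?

Yes

On E and H alone, R = ΣλE/(1+Σλh) = 1.686/2.055 = 0.8204 kJ/s.
G: E/h = 11.3/10.2 = 1.108 kJ/s.
Since 1.108 > R, including G increases the long-run rate.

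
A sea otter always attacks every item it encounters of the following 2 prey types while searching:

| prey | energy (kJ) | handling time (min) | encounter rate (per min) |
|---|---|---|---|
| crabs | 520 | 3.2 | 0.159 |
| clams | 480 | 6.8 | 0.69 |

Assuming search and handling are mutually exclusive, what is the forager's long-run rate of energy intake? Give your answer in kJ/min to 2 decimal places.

R = Σλ_iE_i / (1 + Σλ_ih_i)
Numerator: 0.159×520 + 0.69×480 = 413.9
Denominator: 1 + 0.159×3.2 + 0.69×6.8 = 6.201
R = 413.9/6.201 = 66.75 kJ/min

66.75 kJ/min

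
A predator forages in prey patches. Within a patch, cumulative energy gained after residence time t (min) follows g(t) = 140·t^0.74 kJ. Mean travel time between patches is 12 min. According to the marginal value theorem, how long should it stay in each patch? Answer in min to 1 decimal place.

Maximise g(t)/(T+t): set derivative to zero → g'(t)(T+t) = g(t).
g'(t) = 0.74·140·t^-0.26. Setting 0.74·140·t^-0.26 = 140·t^0.74/(12+t) gives 0.74(12+t) = t, so 0.26·t = 0.74×12.
t* = 0.74×12/0.26 = 34.15 min.

34.2 min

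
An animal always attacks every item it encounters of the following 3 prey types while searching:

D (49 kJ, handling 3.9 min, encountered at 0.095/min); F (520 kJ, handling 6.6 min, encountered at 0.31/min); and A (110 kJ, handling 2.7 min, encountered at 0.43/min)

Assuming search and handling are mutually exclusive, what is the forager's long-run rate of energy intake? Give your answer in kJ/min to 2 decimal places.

R = Σλ_iE_i / (1 + Σλ_ih_i)
Numerator: 0.095×49 + 0.31×520 + 0.43×110 = 213.2
Denominator: 1 + 0.095×3.9 + 0.31×6.6 + 0.43×2.7 = 4.577
R = 213.2/4.577 = 46.57 kJ/min

46.57 kJ/min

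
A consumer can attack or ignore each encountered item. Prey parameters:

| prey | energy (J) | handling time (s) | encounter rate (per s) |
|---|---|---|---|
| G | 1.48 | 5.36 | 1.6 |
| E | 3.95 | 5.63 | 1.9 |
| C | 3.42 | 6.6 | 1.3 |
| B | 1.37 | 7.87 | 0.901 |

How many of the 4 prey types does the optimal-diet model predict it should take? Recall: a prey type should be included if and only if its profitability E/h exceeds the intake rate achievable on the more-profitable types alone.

Rank by E/h (J/s): E 0.702, C 0.518, G 0.276, B 0.174. Include each in turn until the next type's E/h falls below the running intake rate.
Rate on top 1: 0.6416. C: 0.518 < 0.6416 → exclude; stop.
Optimal diet: E — 1 of 4 types.

1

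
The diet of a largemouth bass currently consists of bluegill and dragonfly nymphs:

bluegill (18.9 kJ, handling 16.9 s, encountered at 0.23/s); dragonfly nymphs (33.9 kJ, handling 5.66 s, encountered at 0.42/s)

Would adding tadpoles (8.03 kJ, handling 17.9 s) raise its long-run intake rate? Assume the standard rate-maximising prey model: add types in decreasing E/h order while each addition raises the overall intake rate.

No

Intake rate on the current diet: R = (0.23×18.9 + 0.42×33.9) / (1 + 0.23×16.9 + 0.42×5.66) = 18.59/7.264 = 2.558 kJ/s.
Profitability of tadpoles: 8.03/17.9 = 0.4486 kJ/s.
Since 0.4486 < R, time spent handling tadpoles is better spent searching.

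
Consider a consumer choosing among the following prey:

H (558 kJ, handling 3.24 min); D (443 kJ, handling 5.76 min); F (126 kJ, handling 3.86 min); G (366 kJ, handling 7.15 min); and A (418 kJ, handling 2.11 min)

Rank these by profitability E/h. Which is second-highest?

Profitability E/h (kJ/min): H = 558/3.24 = 172, D = 443/5.76 = 76.9, F = 126/3.86 = 32.6, G = 366/7.15 = 51.2, A = 418/2.11 = 198.
Ranked: A > H > D > G > F.

H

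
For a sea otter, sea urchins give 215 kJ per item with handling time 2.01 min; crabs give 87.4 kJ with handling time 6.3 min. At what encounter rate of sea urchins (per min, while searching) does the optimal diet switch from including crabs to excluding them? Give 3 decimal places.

At the threshold, the rate on sea urchins alone equals the profitability of crabs: λ·215/(1 + λ·2.01) = 87.4/6.3 = 13.87.
Rearranging, λ(215 − 13.87×2.01) = 13.87, so λ = 13.87/187.1 = 0.07414 per min.

0.074 per min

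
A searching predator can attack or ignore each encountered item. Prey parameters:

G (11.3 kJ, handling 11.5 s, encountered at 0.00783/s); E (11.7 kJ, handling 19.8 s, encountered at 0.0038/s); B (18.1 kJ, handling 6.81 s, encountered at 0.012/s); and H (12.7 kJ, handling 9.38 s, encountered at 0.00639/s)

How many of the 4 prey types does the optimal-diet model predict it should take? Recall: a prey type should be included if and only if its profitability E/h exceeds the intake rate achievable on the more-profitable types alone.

E/h in descending order: B 2.66, H 1.35, G 0.983, E 0.591 kJ/s. The optimal diet is the largest prefix of this list for which every included type satisfies E_i/h_i > R on the types above it.
Rate on top 1: 0.2008. H: 1.35 > 0.2008 → include.
Rate on top 2: 0.2613. G: 0.983 > 0.2613 → include.
Rate on top 3: 0.3141. E: 0.591 > 0.3141 → include.
Optimal diet: B, H, G, E — 4 of 4 types.

4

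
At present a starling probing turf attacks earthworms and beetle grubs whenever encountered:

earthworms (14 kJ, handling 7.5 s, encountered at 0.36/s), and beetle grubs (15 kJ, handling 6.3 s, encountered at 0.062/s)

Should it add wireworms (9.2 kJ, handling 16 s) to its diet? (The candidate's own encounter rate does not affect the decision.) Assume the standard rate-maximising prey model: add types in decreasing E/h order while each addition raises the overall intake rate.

Current rate: (0.36×14 + 0.062×15)/(1 + 0.36×7.5 + 0.062×6.3) = 1.459 kJ/s.
wireworms: E/h = 9.2/16 = 0.575 kJ/s.
0.575 < 1.459, so adding wireworms would lower the average — exclude it.

No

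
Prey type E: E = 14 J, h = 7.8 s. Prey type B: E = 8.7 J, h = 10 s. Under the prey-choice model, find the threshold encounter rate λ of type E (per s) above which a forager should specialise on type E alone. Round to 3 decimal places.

The zero-one rule: include type B iff E₂/h₂ > λE₁/(1+λh₁). Equality gives the switch point.
λE₁h₂ = E₂ + λE₂h₁ ⇒ λ = E₂/(E₁h₂ − E₂h₁) = 8.7/(140 − 67.86) = 0.1206 per s.

0.121 per s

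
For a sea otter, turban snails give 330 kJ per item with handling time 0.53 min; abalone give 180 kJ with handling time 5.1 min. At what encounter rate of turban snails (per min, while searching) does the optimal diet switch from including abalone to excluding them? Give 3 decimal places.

0.113 per min

Drop abalone once their profitability E₂/h₂ falls below the rate achievable on turban snails alone: E₂/h₂ = λE₁/(1 + λh₁).
Solve for λ: λE₁h₂ = E₂(1 + λh₁) → λ(E₁h₂ − E₂h₁) = E₂ → λ = E₂/(E₁h₂ − E₂h₁).
λ = 180/(330×5.1 − 180×0.53) = 180/1588 = 0.1134 per min.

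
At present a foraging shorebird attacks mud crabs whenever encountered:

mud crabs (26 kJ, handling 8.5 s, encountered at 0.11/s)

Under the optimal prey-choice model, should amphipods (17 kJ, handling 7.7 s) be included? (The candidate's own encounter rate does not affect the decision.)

Current rate: (0.11×26)/(1 + 0.11×8.5) = 1.478 kJ/s.
Profitability of amphipods: 17/7.7 = 2.208 kJ/s.
2.208 > 1.478, so adding amphipods raises the average — include it.

Yes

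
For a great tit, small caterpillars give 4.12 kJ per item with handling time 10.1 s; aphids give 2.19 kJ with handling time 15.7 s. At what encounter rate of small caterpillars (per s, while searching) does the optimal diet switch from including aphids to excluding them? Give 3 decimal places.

0.051 per s

Drop aphids once their profitability E₂/h₂ falls below the rate achievable on small caterpillars alone: E₂/h₂ = λE₁/(1 + λh₁).
Solve for λ: λE₁h₂ = E₂(1 + λh₁) → λ(E₁h₂ − E₂h₁) = E₂ → λ = E₂/(E₁h₂ − E₂h₁).
λ = 2.19/(4.12×15.7 − 2.19×10.1) = 2.19/42.56 = 0.05145 per s.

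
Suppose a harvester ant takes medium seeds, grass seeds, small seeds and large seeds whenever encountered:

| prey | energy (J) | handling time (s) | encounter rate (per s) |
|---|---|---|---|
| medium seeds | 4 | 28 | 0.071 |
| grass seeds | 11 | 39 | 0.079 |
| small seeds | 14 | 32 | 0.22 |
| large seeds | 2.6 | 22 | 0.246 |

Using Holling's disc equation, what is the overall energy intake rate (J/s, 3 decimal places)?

Energy encountered per unit search time: 0.071×4 + 0.079×11 + 0.22×14 + 0.246×2.6 = 4.873 J/s.
Handling time per unit search time: 0.071×28 + 0.079×39 + 0.22×32 + 0.246×22 = 17.52.
Rate = 4.873/(1 + 17.52) = 0.2631 J/s.

0.263 J/s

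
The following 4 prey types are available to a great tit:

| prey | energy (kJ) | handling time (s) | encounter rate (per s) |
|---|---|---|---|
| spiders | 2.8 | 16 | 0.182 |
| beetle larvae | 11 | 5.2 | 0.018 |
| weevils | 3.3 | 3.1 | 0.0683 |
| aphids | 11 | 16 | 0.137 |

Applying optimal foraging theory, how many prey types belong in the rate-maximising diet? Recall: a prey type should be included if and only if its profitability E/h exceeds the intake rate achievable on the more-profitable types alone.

Profitabilities (E/h, kJ/s): beetle larvae 2.12, weevils 1.06, aphids 0.688, spiders 0.175. Add prey in this order while the next type's profitability exceeds the intake rate on those already taken.
Rate on top 1: 0.1811. weevils: 1.06 > 0.1811 → include.
Rate on top 2: 0.3244. aphids: 0.688 > 0.3244 → include.
Rate on top 3: 0.552. spiders: 0.175 < 0.552 → exclude; stop.
Optimal diet: beetle larvae, weevils, aphids — 3 of 4 types.

3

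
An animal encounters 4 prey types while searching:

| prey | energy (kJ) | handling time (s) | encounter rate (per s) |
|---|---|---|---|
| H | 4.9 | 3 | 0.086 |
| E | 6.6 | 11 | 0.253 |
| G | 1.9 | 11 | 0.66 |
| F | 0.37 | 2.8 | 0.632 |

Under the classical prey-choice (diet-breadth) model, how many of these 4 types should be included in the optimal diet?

E/h in descending order: H 1.63, E 0.6, G 0.173, F 0.132 kJ/s. The optimal diet is the largest prefix of this list for which every included type satisfies E_i/h_i > R on the types above it.
Rate on top 1: 0.335. E: 0.6 > 0.335 → include.
Rate on top 2: 0.5175. G: 0.173 < 0.5175 → exclude; stop.
Optimal diet: H, E — 2 of 4 types.

2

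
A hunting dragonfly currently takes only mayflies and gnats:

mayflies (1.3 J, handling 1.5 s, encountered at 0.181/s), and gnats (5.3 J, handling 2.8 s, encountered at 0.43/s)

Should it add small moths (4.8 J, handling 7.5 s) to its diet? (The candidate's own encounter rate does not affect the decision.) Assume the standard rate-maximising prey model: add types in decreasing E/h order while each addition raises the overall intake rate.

No

Current rate: (0.181×1.3 + 0.43×5.3)/(1 + 0.181×1.5 + 0.43×2.8) = 1.016 J/s.
small moths: E/h = 4.8/7.5 = 0.64 J/s.
0.64 < 1.016, so adding small moths would lower the average — exclude it.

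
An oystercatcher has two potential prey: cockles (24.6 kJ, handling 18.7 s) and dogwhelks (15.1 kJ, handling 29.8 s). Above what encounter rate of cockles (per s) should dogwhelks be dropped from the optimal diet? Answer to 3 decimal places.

The zero-one rule: include dogwhelks iff E₂/h₂ > λE₁/(1+λh₁). Equality gives the switch point.
λE₁h₂ = E₂ + λE₂h₁ ⇒ λ = E₂/(E₁h₂ − E₂h₁) = 15.1/(733.1 − 282.4) = 0.0335 per s.

0.034 per s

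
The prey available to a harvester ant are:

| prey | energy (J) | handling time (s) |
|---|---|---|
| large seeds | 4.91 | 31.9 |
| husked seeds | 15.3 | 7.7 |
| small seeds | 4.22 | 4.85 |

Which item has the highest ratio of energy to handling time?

husked seeds

In descending order of E/h:
husked seeds: 15.3/7.7 = 1.99 J/s
small seeds: 4.22/4.85 = 0.87 J/s
large seeds: 4.91/31.9 = 0.154 J/s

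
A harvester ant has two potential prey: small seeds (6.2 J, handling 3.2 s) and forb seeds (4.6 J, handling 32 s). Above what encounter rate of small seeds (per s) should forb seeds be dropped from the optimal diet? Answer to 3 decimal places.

The zero-one rule: include forb seeds iff E₂/h₂ > λE₁/(1+λh₁). Equality gives the switch point.
λE₁h₂ = E₂ + λE₂h₁ ⇒ λ = E₂/(E₁h₂ − E₂h₁) = 4.6/(198.4 − 14.72) = 0.02504 per s.

0.025 per s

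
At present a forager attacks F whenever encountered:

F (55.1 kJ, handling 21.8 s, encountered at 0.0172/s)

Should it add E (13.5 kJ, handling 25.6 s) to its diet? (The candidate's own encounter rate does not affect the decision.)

Intake rate on the current diet: R = (0.0172×55.1) / (1 + 0.0172×21.8) = 0.9477/1.375 = 0.6893 kJ/s.
E: E/h = 13.5/25.6 = 0.5273 kJ/s.
0.5273 < 0.6893, so adding E would lower the average — exclude it.

No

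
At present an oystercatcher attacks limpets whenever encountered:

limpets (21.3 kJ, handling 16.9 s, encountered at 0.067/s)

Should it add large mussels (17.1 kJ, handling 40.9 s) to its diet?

No

Intake rate on the current diet: R = (0.067×21.3) / (1 + 0.067×16.9) = 1.427/2.132 = 0.6693 kJ/s.
large mussels: E/h = 17.1/40.9 = 0.4181 kJ/s.
Since 0.4181 < R, time spent handling large mussels is better spent searching.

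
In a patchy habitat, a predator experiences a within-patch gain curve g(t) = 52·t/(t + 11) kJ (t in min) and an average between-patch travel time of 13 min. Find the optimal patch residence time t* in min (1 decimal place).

Maximise g(t)/(T+t): set derivative to zero → g'(t)(T+t) = g(t).
g'(t) = 52·11/(t + 11)². Setting 52·11/(t+11)² = 52t/[(t+11)(13+t)] gives 11(13+t) = t(t+11), so t² = 11×13 = 143.
t* = √143 = 11.96 min.

12.0 min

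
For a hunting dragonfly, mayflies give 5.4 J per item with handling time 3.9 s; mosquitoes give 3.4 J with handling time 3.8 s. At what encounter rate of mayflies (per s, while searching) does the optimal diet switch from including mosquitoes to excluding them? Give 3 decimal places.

At the threshold, the rate on mayflies alone equals the profitability of mosquitoes: λ·5.4/(1 + λ·3.9) = 3.4/3.8 = 0.8947.
Rearranging, λ(5.4 − 0.8947×3.9) = 0.8947, so λ = 0.8947/1.911 = 0.4683 per s.

0.468 per s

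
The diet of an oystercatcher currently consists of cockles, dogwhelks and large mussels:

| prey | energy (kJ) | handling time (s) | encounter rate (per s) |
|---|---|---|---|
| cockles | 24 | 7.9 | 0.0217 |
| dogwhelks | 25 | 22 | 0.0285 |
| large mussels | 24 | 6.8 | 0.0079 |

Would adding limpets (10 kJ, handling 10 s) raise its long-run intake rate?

Current rate: (0.0217×24 + 0.0285×25 + 0.0079×24)/(1 + 0.0217×7.9 + 0.0285×22 + 0.0079×6.8) = 0.7682 kJ/s.
Profitability of limpets: 10/10 = 1 kJ/s.
Since 1 > R, including limpets increases the long-run rate.

Yes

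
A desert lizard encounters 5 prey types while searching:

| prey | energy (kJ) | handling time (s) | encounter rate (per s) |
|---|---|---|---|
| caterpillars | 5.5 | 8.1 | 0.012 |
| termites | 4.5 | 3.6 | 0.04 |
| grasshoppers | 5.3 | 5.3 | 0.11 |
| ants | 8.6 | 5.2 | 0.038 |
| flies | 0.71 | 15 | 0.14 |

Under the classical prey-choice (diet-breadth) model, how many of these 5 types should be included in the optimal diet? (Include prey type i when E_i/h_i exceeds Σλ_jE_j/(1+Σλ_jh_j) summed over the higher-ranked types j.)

Rank by E/h (kJ/s): ants 1.65, termites 1.25, grasshoppers 1, caterpillars 0.679, flies 0.0473. Include each in turn until the next type's E/h falls below the running intake rate.
Rate on top 1: 0.2729. termites: 1.25 > 0.2729 → include.
Rate on top 2: 0.3778. grasshoppers: 1 > 0.3778 → include.
Rate on top 3: 0.5662. caterpillars: 0.679 > 0.5662 → include.
Rate on top 4: 0.5717. flies: 0.0473 < 0.5717 → exclude; stop.
Optimal diet: ants, termites, grasshoppers, caterpillars — 4 of 5 types.

4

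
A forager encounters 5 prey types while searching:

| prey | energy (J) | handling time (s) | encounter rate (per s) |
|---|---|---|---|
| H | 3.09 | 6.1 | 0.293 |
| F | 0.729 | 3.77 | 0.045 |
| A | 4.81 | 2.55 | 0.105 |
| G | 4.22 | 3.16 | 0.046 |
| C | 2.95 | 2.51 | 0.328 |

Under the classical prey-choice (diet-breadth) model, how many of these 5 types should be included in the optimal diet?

Rank by E/h (J/s): A 1.89, G 1.34, C 1.18, H 0.507, F 0.193. Include each in turn until the next type's E/h falls below the running intake rate.
Rate on top 1: 0.3984. G: 1.34 > 0.3984 → include.
Rate on top 2: 0.4948. C: 1.18 > 0.4948 → include.
Rate on top 3: 0.7453. H: 0.507 < 0.7453 → exclude; stop.
Optimal diet: A, G, C — 3 of 5 types.

3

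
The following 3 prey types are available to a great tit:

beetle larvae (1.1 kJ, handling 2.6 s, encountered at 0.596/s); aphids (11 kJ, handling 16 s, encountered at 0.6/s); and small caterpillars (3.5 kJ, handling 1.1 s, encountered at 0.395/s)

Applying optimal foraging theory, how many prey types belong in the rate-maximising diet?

Profitabilities (E/h, kJ/s): small caterpillars 3.18, aphids 0.688, beetle larvae 0.423. Add prey in this order while the next type's profitability exceeds the intake rate on those already taken.
Rate on top 1: 0.9638. aphids: 0.688 < 0.9638 → exclude; stop.
Optimal diet: small caterpillars — 1 of 3 types.

1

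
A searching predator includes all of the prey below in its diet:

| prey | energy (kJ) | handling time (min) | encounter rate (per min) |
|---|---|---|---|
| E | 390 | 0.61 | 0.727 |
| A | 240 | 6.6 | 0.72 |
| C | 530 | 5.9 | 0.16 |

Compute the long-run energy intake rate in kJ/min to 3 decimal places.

R = Σλ_iE_i / (1 + Σλ_ih_i)
Numerator: 0.727×390 + 0.72×240 + 0.16×530 = 541.1
Denominator: 1 + 0.727×0.61 + 0.72×6.6 + 0.16×5.9 = 7.139
R = 541.1/7.139 = 75.79 kJ/min

75.794 kJ/min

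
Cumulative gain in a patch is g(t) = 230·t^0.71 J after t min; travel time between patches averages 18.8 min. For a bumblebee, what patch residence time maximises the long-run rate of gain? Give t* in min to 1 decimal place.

By the marginal value theorem, leave when the instantaneous gain rate g'(t) equals the habitat-wide average g(t)/(T + t).
g'(t) = 0.71·230·t^-0.29. Setting 0.71·230·t^-0.29 = 230·t^0.71/(18.8+t) gives 0.71(18.8+t) = t, so 0.29·t = 0.71×18.8.
t* = 0.71×18.8/0.29 = 46.03 min.

46.0 min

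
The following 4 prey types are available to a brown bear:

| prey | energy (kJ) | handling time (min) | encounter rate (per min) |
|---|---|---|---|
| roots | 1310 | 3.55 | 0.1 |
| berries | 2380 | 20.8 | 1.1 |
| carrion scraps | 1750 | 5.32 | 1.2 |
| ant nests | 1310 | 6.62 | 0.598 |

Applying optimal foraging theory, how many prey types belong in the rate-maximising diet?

2

Rank by E/h (kJ/min): roots 369, carrion scraps 329, ant nests 198, berries 114. Include each in turn until the next type's E/h falls below the running intake rate.
Rate on top 1: 96.68. carrion scraps: 329 > 96.68 → include.
Rate on top 2: 288.3. ant nests: 198 < 288.3 → exclude; stop.
Optimal diet: roots, carrion scraps — 2 of 4 types.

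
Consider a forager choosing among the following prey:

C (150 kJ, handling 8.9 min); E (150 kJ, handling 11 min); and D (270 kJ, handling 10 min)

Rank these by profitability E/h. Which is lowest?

Profitability E/h (kJ/min): C = 150/8.9 = 16.9, E = 150/11 = 13.6, D = 270/10 = 27.
Ranked: D > C > E.

E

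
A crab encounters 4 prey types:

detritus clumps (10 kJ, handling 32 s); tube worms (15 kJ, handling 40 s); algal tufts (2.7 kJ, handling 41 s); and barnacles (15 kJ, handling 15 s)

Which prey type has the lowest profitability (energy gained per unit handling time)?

Profitability E/h (kJ/s): detritus clumps = 10/32 = 0.312, tube worms = 15/40 = 0.375, algal tufts = 2.7/41 = 0.0659, barnacles = 15/15 = 1.
Ranked: barnacles > tube worms > detritus clumps > algal tufts.

algal tufts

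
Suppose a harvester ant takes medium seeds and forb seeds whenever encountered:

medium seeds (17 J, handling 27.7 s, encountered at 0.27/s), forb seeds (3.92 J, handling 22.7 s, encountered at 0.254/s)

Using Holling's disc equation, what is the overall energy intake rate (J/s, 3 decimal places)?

0.392 J/s

Energy encountered per unit search time: 0.27×17 + 0.254×3.92 = 5.586 J/s.
Handling time per unit search time: 0.27×27.7 + 0.254×22.7 = 13.24.
Rate = 5.586/(1 + 13.24) = 0.3921 J/s.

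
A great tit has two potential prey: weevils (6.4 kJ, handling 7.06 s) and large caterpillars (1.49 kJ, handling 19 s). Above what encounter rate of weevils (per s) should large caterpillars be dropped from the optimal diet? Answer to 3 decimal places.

0.013 per s

At the threshold, the rate on weevils alone equals the profitability of large caterpillars: λ·6.4/(1 + λ·7.06) = 1.49/19 = 0.07842.
Rearranging, λ(6.4 − 0.07842×7.06) = 0.07842, so λ = 0.07842/5.846 = 0.01341 per s.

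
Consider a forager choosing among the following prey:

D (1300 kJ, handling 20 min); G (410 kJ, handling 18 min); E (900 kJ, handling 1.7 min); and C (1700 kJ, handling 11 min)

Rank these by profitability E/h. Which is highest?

E

In descending order of E/h:
E: 900/1.7 = 529 kJ/min
C: 1700/11 = 155 kJ/min
D: 1300/20 = 65 kJ/min
G: 410/18 = 22.8 kJ/min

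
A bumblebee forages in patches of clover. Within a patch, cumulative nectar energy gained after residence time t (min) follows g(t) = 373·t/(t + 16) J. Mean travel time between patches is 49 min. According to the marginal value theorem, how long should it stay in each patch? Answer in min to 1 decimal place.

28.0 min

By the marginal value theorem, leave when the instantaneous gain rate g'(t) equals the habitat-wide average g(t)/(T + t).
g'(t) = 373·16/(t + 16)². Setting 373·16/(t+16)² = 373t/[(t+16)(49+t)] gives 16(49+t) = t(t+16), so t² = 16×49 = 784.
t* = √784 = 28 min.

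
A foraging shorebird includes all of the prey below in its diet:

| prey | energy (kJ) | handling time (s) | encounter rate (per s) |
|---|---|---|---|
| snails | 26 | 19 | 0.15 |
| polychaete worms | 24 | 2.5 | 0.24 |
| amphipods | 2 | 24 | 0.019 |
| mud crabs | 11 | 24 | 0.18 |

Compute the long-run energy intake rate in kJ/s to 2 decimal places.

1.27 kJ/s

Energy encountered per unit search time: 0.15×26 + 0.24×24 + 0.019×2 + 0.18×11 = 11.68 kJ/s.
Handling time per unit search time: 0.15×19 + 0.24×2.5 + 0.019×24 + 0.18×24 = 8.226.
Rate = 11.68/(1 + 8.226) = 1.266 kJ/s.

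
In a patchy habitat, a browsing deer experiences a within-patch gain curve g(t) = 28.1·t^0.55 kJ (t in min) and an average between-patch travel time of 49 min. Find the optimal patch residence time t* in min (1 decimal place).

By the marginal value theorem, leave when the instantaneous gain rate g'(t) equals the habitat-wide average g(t)/(T + t).
g'(t) = 0.55·28.1·t^-0.45. Setting 0.55·28.1·t^-0.45 = 28.1·t^0.55/(49+t) gives 0.55(49+t) = t, so 0.45·t = 0.55×49.
t* = 0.55×49/0.45 = 59.89 min.

59.9 min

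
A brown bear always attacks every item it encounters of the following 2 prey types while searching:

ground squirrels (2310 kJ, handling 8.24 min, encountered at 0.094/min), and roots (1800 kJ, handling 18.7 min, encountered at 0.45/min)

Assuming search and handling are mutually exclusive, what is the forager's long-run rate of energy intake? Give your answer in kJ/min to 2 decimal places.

100.80 kJ/min

R = (0.094×2310 + 0.45×1800) / (1 + 0.094×8.24 + 0.45×18.7) = 1027/10.19 = 100.8 kJ/min.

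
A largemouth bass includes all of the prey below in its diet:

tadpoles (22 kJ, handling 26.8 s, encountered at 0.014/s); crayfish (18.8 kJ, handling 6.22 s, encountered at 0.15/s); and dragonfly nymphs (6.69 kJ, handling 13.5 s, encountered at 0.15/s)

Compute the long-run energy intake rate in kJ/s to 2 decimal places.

0.95 kJ/s

Energy encountered per unit search time: 0.014×22 + 0.15×18.8 + 0.15×6.69 = 4.131 kJ/s.
Handling time per unit search time: 0.014×26.8 + 0.15×6.22 + 0.15×13.5 = 3.333.
Rate = 4.131/(1 + 3.333) = 0.9535 kJ/s.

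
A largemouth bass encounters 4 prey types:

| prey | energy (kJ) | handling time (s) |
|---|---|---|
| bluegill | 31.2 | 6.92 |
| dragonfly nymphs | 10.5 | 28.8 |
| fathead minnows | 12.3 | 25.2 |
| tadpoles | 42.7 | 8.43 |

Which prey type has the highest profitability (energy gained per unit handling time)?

tadpoles

In descending order of E/h:
tadpoles: 42.7/8.43 = 5.07 kJ/s
bluegill: 31.2/6.92 = 4.51 kJ/s
fathead minnows: 12.3/25.2 = 0.488 kJ/s
dragonfly nymphs: 10.5/28.8 = 0.365 kJ/s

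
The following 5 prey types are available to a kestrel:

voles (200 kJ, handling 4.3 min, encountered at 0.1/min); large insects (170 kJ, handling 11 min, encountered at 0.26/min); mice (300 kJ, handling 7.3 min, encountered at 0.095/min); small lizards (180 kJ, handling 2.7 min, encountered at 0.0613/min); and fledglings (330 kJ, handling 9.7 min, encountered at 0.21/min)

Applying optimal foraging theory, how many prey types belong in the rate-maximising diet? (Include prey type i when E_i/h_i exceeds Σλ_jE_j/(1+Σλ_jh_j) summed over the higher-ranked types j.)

4

Profitabilities (E/h, kJ/min): small lizards 66.7, voles 46.5, mice 41.1, fledglings 34, large insects 15.5. Add prey in this order while the next type's profitability exceeds the intake rate on those already taken.
Rate on top 1: 9.467. voles: 46.5 > 9.467 → include.
Rate on top 2: 19.45. mice: 41.1 > 19.45 → include.
Rate on top 3: 26.01. fledglings: 34 > 26.01 → include.
Rate on top 4: 29.78. large insects: 15.5 < 29.78 → exclude; stop.
Optimal diet: small lizards, voles, mice, fledglings — 4 of 5 types.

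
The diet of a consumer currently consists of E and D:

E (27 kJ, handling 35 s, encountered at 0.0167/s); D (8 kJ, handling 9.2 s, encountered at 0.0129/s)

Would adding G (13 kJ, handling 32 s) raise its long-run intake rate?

Yes

Intake rate on the current diet: R = (0.0167×27 + 0.0129×8) / (1 + 0.0167×35 + 0.0129×9.2) = 0.5541/1.703 = 0.3253 kJ/s.
Profitability of G: 13/32 = 0.4062 kJ/s.
Since 0.4062 > R, including G increases the long-run rate.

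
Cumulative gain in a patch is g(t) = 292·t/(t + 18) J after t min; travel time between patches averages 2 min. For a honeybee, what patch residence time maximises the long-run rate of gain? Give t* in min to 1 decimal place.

By the marginal value theorem, leave when the instantaneous gain rate g'(t) equals the habitat-wide average g(t)/(T + t).
g'(t) = 292·18/(t + 18)². Setting 292·18/(t+18)² = 292t/[(t+18)(2+t)] gives 18(2+t) = t(t+18), so t² = 18×2 = 36.
t* = √36 = 6 min.

6.0 min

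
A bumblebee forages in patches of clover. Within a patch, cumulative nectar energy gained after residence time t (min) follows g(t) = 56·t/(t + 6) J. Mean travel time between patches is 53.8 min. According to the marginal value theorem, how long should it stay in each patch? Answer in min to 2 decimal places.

17.97 min

Optimal t* satisfies g'(t*) = g(t*)/(T + t*).
g'(t) = 56·6/(t + 6)². Setting 56·6/(t+6)² = 56t/[(t+6)(53.8+t)] gives 6(53.8+t) = t(t+6), so t² = 6×53.8 = 322.8.
t* = √322.8 = 17.97 min.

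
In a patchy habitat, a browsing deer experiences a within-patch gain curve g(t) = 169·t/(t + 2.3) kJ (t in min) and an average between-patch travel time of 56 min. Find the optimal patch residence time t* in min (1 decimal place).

By the marginal value theorem, leave when the instantaneous gain rate g'(t) equals the habitat-wide average g(t)/(T + t).
g'(t) = 169·2.3/(t + 2.3)². Setting 169·2.3/(t+2.3)² = 169t/[(t+2.3)(56+t)] gives 2.3(56+t) = t(t+2.3), so t² = 2.3×56 = 128.8.
t* = √128.8 = 11.35 min.

11.3 min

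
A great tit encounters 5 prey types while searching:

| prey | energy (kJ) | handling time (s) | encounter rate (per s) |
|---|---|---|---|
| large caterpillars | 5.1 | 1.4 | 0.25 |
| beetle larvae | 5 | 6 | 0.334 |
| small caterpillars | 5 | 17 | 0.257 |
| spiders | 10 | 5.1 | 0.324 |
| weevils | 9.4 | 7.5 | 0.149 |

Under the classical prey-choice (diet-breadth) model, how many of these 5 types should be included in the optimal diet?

Profitabilities (E/h, kJ/s): large caterpillars 3.64, spiders 1.96, weevils 1.25, beetle larvae 0.833, small caterpillars 0.294. Add prey in this order while the next type's profitability exceeds the intake rate on those already taken.
Rate on top 1: 0.9444. spiders: 1.96 > 0.9444 → include.
Rate on top 2: 1.504. weevils: 1.25 < 1.504 → exclude; stop.
Optimal diet: large caterpillars, spiders — 2 of 5 types.

2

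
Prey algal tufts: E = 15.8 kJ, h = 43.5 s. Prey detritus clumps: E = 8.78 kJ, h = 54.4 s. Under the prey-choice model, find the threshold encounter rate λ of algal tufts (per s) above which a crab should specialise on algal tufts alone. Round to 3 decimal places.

Drop detritus clumps once their profitability E₂/h₂ falls below the rate achievable on algal tufts alone: E₂/h₂ = λE₁/(1 + λh₁).
Solve for λ: λE₁h₂ = E₂(1 + λh₁) → λ(E₁h₂ − E₂h₁) = E₂ → λ = E₂/(E₁h₂ − E₂h₁).
λ = 8.78/(15.8×54.4 − 8.78×43.5) = 8.78/477.6 = 0.01838 per s.

0.018 per s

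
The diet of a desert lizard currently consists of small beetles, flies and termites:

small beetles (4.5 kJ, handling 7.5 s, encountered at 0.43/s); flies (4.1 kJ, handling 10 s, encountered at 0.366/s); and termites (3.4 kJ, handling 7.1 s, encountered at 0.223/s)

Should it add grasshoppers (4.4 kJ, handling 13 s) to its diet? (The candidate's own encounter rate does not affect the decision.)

Intake rate on the current diet: R = (0.43×4.5 + 0.366×4.1 + 0.223×3.4) / (1 + 0.43×7.5 + 0.366×10 + 0.223×7.1) = 4.194/9.468 = 0.4429 kJ/s.
Profitability of grasshoppers: 4.4/13 = 0.3385 kJ/s.
Since 0.3385 < R, time spent handling grasshoppers is better spent searching.

No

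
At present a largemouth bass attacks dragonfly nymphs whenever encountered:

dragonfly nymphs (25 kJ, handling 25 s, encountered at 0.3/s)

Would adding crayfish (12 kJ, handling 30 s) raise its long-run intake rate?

No

Intake rate on the current diet: R = (0.3×25) / (1 + 0.3×25) = 7.5/8.5 = 0.8824 kJ/s.
Profitability of crayfish: 12/30 = 0.4 kJ/s.
0.4 < 0.8824, so adding crayfish would lower the average — exclude it.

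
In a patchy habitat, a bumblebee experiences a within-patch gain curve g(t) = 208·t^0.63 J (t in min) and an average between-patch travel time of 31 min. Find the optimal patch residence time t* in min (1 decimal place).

52.8 min

Maximise g(t)/(T+t): set derivative to zero → g'(t)(T+t) = g(t).
g'(t) = 0.63·208·t^-0.37. Setting 0.63·208·t^-0.37 = 208·t^0.63/(31+t) gives 0.63(31+t) = t, so 0.37·t = 0.63×31.
t* = 0.63×31/0.37 = 52.78 min.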